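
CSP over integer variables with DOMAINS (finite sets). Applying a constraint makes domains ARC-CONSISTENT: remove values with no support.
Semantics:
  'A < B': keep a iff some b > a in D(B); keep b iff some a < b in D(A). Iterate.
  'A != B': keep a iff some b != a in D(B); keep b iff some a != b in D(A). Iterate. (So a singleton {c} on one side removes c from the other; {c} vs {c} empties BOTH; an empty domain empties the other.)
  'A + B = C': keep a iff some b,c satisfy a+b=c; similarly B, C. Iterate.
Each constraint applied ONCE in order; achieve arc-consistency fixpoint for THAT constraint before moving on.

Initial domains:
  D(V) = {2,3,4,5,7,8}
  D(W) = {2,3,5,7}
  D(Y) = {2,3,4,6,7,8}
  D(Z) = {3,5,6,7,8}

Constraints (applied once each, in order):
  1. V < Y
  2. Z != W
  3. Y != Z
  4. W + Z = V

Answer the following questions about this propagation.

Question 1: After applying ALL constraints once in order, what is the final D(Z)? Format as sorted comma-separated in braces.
Constraint 1 (V < Y) on D(V)={2,3,4,5,7,8} D(Y)={2,3,4,6,7,8}: V {2,3,4,5,7,8}->{2,3,4,5,7}; Y {2,3,4,6,7,8}->{3,4,6,7,8}
Constraint 2 (Z != W) on D(Z)={3,5,6,7,8} D(W)={2,3,5,7}: no change
Constraint 3 (Y != Z) on D(Y)={3,4,6,7,8} D(Z)={3,5,6,7,8}: no change
Constraint 4 (W + Z = V) on D(W)={2,3,5,7} D(Z)={3,5,6,7,8} D(V)={2,3,4,5,7}: W {2,3,5,7}->{2}; Z {3,5,6,7,8}->{3,5}; V {2,3,4,5,7}->{5,7}
So after all 4 constraints: D(Z) = {3,5}

Answer: {3,5}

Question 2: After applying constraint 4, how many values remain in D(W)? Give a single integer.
Constraint 1 (V < Y) on D(V)={2,3,4,5,7,8} D(Y)={2,3,4,6,7,8}: V {2,3,4,5,7,8}->{2,3,4,5,7}; Y {2,3,4,6,7,8}->{3,4,6,7,8}
Constraint 2 (Z != W) on D(Z)={3,5,6,7,8} D(W)={2,3,5,7}: no change
Constraint 3 (Y != Z) on D(Y)={3,4,6,7,8} D(Z)={3,5,6,7,8}: no change
Constraint 4 (W + Z = V) on D(W)={2,3,5,7} D(Z)={3,5,6,7,8} D(V)={2,3,4,5,7}: W {2,3,5,7}->{2}; Z {3,5,6,7,8}->{3,5}; V {2,3,4,5,7}->{5,7}
So after constraint 4: D(W)={2}, size = 1

Answer: 1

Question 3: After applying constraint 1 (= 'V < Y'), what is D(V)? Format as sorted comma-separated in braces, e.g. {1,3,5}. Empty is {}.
Answer: {2,3,4,5,7}

Derivation:
Constraint 1 (V < Y) on D(V)={2,3,4,5,7,8} D(Y)={2,3,4,6,7,8}: V {2,3,4,5,7,8}->{2,3,4,5,7}; Y {2,3,4,6,7,8}->{3,4,6,7,8}
So after constraint 1: D(V) = {2,3,4,5,7}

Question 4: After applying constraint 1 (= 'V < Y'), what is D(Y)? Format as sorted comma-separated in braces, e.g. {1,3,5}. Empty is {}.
Constraint 1 (V < Y) on D(V)={2,3,4,5,7,8} D(Y)={2,3,4,6,7,8}: V {2,3,4,5,7,8}->{2,3,4,5,7}; Y {2,3,4,6,7,8}->{3,4,6,7,8}
So after constraint 1: D(Y) = {3,4,6,7,8}

Answer: {3,4,6,7,8}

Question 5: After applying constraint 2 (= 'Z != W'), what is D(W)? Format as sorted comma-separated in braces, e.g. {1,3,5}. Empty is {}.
Answer: {2,3,5,7}

Derivation:
Constraint 1 (V < Y) on D(V)={2,3,4,5,7,8} D(Y)={2,3,4,6,7,8}: V {2,3,4,5,7,8}->{2,3,4,5,7}; Y {2,3,4,6,7,8}->{3,4,6,7,8}
Constraint 2 (Z != W) on D(Z)={3,5,6,7,8} D(W)={2,3,5,7}: no change
So after constraint 2: D(W) = {2,3,5,7}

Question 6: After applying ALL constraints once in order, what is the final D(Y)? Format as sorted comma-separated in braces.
Answer: {3,4,6,7,8}

Derivation:
Constraint 1 (V < Y) on D(V)={2,3,4,5,7,8} D(Y)={2,3,4,6,7,8}: V {2,3,4,5,7,8}->{2,3,4,5,7}; Y {2,3,4,6,7,8}->{3,4,6,7,8}
Constraint 2 (Z != W) on D(Z)={3,5,6,7,8} D(W)={2,3,5,7}: no change
Constraint 3 (Y != Z) on D(Y)={3,4,6,7,8} D(Z)={3,5,6,7,8}: no change
Constraint 4 (W + Z = V) on D(W)={2,3,5,7} D(Z)={3,5,6,7,8} D(V)={2,3,4,5,7}: W {2,3,5,7}->{2}; Z {3,5,6,7,8}->{3,5}; V {2,3,4,5,7}->{5,7}
So after all 4 constraints: D(Y) = {3,4,6,7,8}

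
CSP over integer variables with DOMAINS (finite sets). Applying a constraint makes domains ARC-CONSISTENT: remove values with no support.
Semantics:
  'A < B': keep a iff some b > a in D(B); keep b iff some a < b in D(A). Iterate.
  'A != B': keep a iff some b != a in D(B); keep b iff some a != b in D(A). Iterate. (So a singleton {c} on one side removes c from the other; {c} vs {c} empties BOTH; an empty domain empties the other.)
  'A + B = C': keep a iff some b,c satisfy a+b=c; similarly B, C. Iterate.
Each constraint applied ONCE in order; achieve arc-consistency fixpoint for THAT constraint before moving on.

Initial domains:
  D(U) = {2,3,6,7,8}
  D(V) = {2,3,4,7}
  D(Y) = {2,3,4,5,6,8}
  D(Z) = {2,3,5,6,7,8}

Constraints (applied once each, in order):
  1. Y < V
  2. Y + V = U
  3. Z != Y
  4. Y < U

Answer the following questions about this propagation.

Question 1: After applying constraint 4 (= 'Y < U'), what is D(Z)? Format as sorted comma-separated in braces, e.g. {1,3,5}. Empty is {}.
Constraint 1 (Y < V) on D(Y)={2,3,4,5,6,8} D(V)={2,3,4,7}: Y {2,3,4,5,6,8}->{2,3,4,5,6}; V {2,3,4,7}->{3,4,7}
Constraint 2 (Y + V = U) on D(Y)={2,3,4,5,6} D(V)={3,4,7} D(U)={2,3,6,7,8}: Y {2,3,4,5,6}->{2,3,4,5}; V {3,4,7}->{3,4}; U {2,3,6,7,8}->{6,7,8}
Constraint 3 (Z != Y) on D(Z)={2,3,5,6,7,8} D(Y)={2,3,4,5}: no change
Constraint 4 (Y < U) on D(Y)={2,3,4,5} D(U)={6,7,8}: no change
So after constraint 4: D(Z) = {2,3,5,6,7,8}

Answer: {2,3,5,6,7,8}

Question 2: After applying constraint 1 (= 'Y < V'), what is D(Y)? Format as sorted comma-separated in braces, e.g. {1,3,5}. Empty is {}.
Answer: {2,3,4,5,6}

Derivation:
Constraint 1 (Y < V) on D(Y)={2,3,4,5,6,8} D(V)={2,3,4,7}: Y {2,3,4,5,6,8}->{2,3,4,5,6}; V {2,3,4,7}->{3,4,7}
So after constraint 1: D(Y) = {2,3,4,5,6}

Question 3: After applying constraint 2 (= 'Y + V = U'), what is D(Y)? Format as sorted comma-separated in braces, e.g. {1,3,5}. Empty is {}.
Answer: {2,3,4,5}

Derivation:
Constraint 1 (Y < V) on D(Y)={2,3,4,5,6,8} D(V)={2,3,4,7}: Y {2,3,4,5,6,8}->{2,3,4,5,6}; V {2,3,4,7}->{3,4,7}
Constraint 2 (Y + V = U) on D(Y)={2,3,4,5,6} D(V)={3,4,7} D(U)={2,3,6,7,8}: Y {2,3,4,5,6}->{2,3,4,5}; V {3,4,7}->{3,4}; U {2,3,6,7,8}->{6,7,8}
So after constraint 2: D(Y) = {2,3,4,5}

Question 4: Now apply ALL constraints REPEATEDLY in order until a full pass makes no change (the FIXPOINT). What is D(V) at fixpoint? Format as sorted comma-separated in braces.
pass 0 (initial): D(V)={2,3,4,7}
pass 1: U {2,3,6,7,8}->{6,7,8}; V {2,3,4,7}->{3,4}; Y {2,3,4,5,6,8}->{2,3,4,5}
pass 2: U {6,7,8}->{6,7}; Y {2,3,4,5}->{2,3}
pass 3: no change
Fixpoint after 3 passes: D(V) = {3,4}

Answer: {3,4}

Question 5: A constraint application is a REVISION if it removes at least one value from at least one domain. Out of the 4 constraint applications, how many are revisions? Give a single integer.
Answer: 2

Derivation:
Constraint 1 (Y < V) on D(Y)={2,3,4,5,6,8} D(V)={2,3,4,7}: Y {2,3,4,5,6,8}->{2,3,4,5,6}; V {2,3,4,7}->{3,4,7} => REVISION
Constraint 2 (Y + V = U) on D(Y)={2,3,4,5,6} D(V)={3,4,7} D(U)={2,3,6,7,8}: Y {2,3,4,5,6}->{2,3,4,5}; V {3,4,7}->{3,4}; U {2,3,6,7,8}->{6,7,8} => REVISION
Constraint 3 (Z != Y) on D(Z)={2,3,5,6,7,8} D(Y)={2,3,4,5}: no change => not a revision
Constraint 4 (Y < U) on D(Y)={2,3,4,5} D(U)={6,7,8}: no change => not a revision
Total revisions = 2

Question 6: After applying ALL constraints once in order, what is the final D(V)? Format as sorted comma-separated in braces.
Constraint 1 (Y < V) on D(Y)={2,3,4,5,6,8} D(V)={2,3,4,7}: Y {2,3,4,5,6,8}->{2,3,4,5,6}; V {2,3,4,7}->{3,4,7}
Constraint 2 (Y + V = U) on D(Y)={2,3,4,5,6} D(V)={3,4,7} D(U)={2,3,6,7,8}: Y {2,3,4,5,6}->{2,3,4,5}; V {3,4,7}->{3,4}; U {2,3,6,7,8}->{6,7,8}
Constraint 3 (Z != Y) on D(Z)={2,3,5,6,7,8} D(Y)={2,3,4,5}: no change
Constraint 4 (Y < U) on D(Y)={2,3,4,5} D(U)={6,7,8}: no change
So after all 4 constraints: D(V) = {3,4}

Answer: {3,4}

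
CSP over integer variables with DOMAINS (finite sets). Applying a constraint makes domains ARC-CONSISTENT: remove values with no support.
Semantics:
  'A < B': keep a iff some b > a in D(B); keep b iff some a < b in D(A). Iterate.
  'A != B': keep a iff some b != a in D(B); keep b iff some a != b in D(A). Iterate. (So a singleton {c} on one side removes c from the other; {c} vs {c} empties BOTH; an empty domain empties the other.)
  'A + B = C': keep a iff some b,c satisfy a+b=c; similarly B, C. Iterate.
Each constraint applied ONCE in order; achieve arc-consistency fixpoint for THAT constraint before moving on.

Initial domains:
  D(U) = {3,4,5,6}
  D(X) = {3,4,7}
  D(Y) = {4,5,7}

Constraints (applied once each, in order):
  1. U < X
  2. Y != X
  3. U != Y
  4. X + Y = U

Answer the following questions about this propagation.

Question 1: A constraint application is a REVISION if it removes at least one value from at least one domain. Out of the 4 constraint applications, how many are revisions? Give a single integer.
Answer: 2

Derivation:
Constraint 1 (U < X) on D(U)={3,4,5,6} D(X)={3,4,7}: X {3,4,7}->{4,7} => REVISION
Constraint 2 (Y != X) on D(Y)={4,5,7} D(X)={4,7}: no change => not a revision
Constraint 3 (U != Y) on D(U)={3,4,5,6} D(Y)={4,5,7}: no change => not a revision
Constraint 4 (X + Y = U) on D(X)={4,7} D(Y)={4,5,7} D(U)={3,4,5,6}: X {4,7}->{}; Y {4,5,7}->{}; U {3,4,5,6}->{} => REVISION
Total revisions = 2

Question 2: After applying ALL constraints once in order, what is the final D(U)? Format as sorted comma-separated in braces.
Answer: {}

Derivation:
Constraint 1 (U < X) on D(U)={3,4,5,6} D(X)={3,4,7}: X {3,4,7}->{4,7}
Constraint 2 (Y != X) on D(Y)={4,5,7} D(X)={4,7}: no change
Constraint 3 (U != Y) on D(U)={3,4,5,6} D(Y)={4,5,7}: no change
Constraint 4 (X + Y = U) on D(X)={4,7} D(Y)={4,5,7} D(U)={3,4,5,6}: X {4,7}->{}; Y {4,5,7}->{}; U {3,4,5,6}->{}
So after all 4 constraints: D(U) = {}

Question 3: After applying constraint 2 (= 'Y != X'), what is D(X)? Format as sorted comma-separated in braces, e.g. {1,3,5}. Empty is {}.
Answer: {4,7}

Derivation:
Constraint 1 (U < X) on D(U)={3,4,5,6} D(X)={3,4,7}: X {3,4,7}->{4,7}
Constraint 2 (Y != X) on D(Y)={4,5,7} D(X)={4,7}: no change
So after constraint 2: D(X) = {4,7}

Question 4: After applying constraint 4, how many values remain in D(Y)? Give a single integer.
Constraint 1 (U < X) on D(U)={3,4,5,6} D(X)={3,4,7}: X {3,4,7}->{4,7}
Constraint 2 (Y != X) on D(Y)={4,5,7} D(X)={4,7}: no change
Constraint 3 (U != Y) on D(U)={3,4,5,6} D(Y)={4,5,7}: no change
Constraint 4 (X + Y = U) on D(X)={4,7} D(Y)={4,5,7} D(U)={3,4,5,6}: X {4,7}->{}; Y {4,5,7}->{}; U {3,4,5,6}->{}
So after constraint 4: D(Y)={}, size = 0

Answer: 0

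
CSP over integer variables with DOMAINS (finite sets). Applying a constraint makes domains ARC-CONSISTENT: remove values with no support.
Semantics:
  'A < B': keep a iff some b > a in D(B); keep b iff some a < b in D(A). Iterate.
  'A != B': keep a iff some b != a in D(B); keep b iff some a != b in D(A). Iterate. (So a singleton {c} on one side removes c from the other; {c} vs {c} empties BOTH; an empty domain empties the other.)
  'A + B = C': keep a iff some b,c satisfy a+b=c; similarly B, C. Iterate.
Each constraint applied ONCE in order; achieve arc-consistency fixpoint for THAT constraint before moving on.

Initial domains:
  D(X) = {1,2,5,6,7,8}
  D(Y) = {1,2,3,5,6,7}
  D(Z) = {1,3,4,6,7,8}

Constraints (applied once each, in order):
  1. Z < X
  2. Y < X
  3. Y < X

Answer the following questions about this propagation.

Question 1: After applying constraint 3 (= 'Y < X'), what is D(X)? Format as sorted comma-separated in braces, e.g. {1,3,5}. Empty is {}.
Answer: {2,5,6,7,8}

Derivation:
Constraint 1 (Z < X) on D(Z)={1,3,4,6,7,8} D(X)={1,2,5,6,7,8}: Z {1,3,4,6,7,8}->{1,3,4,6,7}; X {1,2,5,6,7,8}->{2,5,6,7,8}
Constraint 2 (Y < X) on D(Y)={1,2,3,5,6,7} D(X)={2,5,6,7,8}: no change
Constraint 3 (Y < X) on D(Y)={1,2,3,5,6,7} D(X)={2,5,6,7,8}: no change
So after constraint 3: D(X) = {2,5,6,7,8}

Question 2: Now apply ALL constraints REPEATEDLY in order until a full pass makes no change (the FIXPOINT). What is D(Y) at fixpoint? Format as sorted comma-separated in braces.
pass 0 (initial): D(Y)={1,2,3,5,6,7}
pass 1: X {1,2,5,6,7,8}->{2,5,6,7,8}; Z {1,3,4,6,7,8}->{1,3,4,6,7}
pass 2: no change
Fixpoint after 2 passes: D(Y) = {1,2,3,5,6,7}

Answer: {1,2,3,5,6,7}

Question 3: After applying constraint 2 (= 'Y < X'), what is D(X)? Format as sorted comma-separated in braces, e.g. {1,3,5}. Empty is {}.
Answer: {2,5,6,7,8}

Derivation:
Constraint 1 (Z < X) on D(Z)={1,3,4,6,7,8} D(X)={1,2,5,6,7,8}: Z {1,3,4,6,7,8}->{1,3,4,6,7}; X {1,2,5,6,7,8}->{2,5,6,7,8}
Constraint 2 (Y < X) on D(Y)={1,2,3,5,6,7} D(X)={2,5,6,7,8}: no change
So after constraint 2: D(X) = {2,5,6,7,8}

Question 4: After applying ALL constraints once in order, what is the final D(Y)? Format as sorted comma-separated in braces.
Answer: {1,2,3,5,6,7}

Derivation:
Constraint 1 (Z < X) on D(Z)={1,3,4,6,7,8} D(X)={1,2,5,6,7,8}: Z {1,3,4,6,7,8}->{1,3,4,6,7}; X {1,2,5,6,7,8}->{2,5,6,7,8}
Constraint 2 (Y < X) on D(Y)={1,2,3,5,6,7} D(X)={2,5,6,7,8}: no change
Constraint 3 (Y < X) on D(Y)={1,2,3,5,6,7} D(X)={2,5,6,7,8}: no change
So after all 3 constraints: D(Y) = {1,2,3,5,6,7}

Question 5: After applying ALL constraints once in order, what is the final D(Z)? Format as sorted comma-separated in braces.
Constraint 1 (Z < X) on D(Z)={1,3,4,6,7,8} D(X)={1,2,5,6,7,8}: Z {1,3,4,6,7,8}->{1,3,4,6,7}; X {1,2,5,6,7,8}->{2,5,6,7,8}
Constraint 2 (Y < X) on D(Y)={1,2,3,5,6,7} D(X)={2,5,6,7,8}: no change
Constraint 3 (Y < X) on D(Y)={1,2,3,5,6,7} D(X)={2,5,6,7,8}: no change
So after all 3 constraints: D(Z) = {1,3,4,6,7}

Answer: {1,3,4,6,7}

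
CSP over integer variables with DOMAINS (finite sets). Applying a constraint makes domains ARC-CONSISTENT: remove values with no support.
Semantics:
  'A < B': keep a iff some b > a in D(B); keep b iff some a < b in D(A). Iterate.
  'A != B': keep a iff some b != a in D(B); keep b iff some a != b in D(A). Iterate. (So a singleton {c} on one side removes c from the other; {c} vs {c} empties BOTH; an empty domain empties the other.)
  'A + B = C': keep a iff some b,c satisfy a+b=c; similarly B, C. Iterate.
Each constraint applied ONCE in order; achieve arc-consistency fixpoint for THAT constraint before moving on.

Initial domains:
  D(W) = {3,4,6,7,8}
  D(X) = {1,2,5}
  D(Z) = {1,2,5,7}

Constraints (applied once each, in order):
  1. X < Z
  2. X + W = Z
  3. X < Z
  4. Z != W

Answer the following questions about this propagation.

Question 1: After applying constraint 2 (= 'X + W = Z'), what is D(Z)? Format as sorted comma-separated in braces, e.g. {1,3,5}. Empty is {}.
Answer: {5,7}

Derivation:
Constraint 1 (X < Z) on D(X)={1,2,5} D(Z)={1,2,5,7}: Z {1,2,5,7}->{2,5,7}
Constraint 2 (X + W = Z) on D(X)={1,2,5} D(W)={3,4,6,7,8} D(Z)={2,5,7}: X {1,2,5}->{1,2}; W {3,4,6,7,8}->{3,4,6}; Z {2,5,7}->{5,7}
So after constraint 2: D(Z) = {5,7}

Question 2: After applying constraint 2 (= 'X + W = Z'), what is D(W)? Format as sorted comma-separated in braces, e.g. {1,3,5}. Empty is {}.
Constraint 1 (X < Z) on D(X)={1,2,5} D(Z)={1,2,5,7}: Z {1,2,5,7}->{2,5,7}
Constraint 2 (X + W = Z) on D(X)={1,2,5} D(W)={3,4,6,7,8} D(Z)={2,5,7}: X {1,2,5}->{1,2}; W {3,4,6,7,8}->{3,4,6}; Z {2,5,7}->{5,7}
So after constraint 2: D(W) = {3,4,6}

Answer: {3,4,6}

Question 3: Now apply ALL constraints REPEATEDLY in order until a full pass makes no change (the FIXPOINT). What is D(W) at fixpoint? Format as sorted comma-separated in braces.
pass 0 (initial): D(W)={3,4,6,7,8}
pass 1: W {3,4,6,7,8}->{3,4,6}; X {1,2,5}->{1,2}; Z {1,2,5,7}->{5,7}
pass 2: no change
Fixpoint after 2 passes: D(W) = {3,4,6}

Answer: {3,4,6}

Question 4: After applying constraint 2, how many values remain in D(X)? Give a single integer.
Constraint 1 (X < Z) on D(X)={1,2,5} D(Z)={1,2,5,7}: Z {1,2,5,7}->{2,5,7}
Constraint 2 (X + W = Z) on D(X)={1,2,5} D(W)={3,4,6,7,8} D(Z)={2,5,7}: X {1,2,5}->{1,2}; W {3,4,6,7,8}->{3,4,6}; Z {2,5,7}->{5,7}
So after constraint 2: D(X)={1,2}, size = 2

Answer: 2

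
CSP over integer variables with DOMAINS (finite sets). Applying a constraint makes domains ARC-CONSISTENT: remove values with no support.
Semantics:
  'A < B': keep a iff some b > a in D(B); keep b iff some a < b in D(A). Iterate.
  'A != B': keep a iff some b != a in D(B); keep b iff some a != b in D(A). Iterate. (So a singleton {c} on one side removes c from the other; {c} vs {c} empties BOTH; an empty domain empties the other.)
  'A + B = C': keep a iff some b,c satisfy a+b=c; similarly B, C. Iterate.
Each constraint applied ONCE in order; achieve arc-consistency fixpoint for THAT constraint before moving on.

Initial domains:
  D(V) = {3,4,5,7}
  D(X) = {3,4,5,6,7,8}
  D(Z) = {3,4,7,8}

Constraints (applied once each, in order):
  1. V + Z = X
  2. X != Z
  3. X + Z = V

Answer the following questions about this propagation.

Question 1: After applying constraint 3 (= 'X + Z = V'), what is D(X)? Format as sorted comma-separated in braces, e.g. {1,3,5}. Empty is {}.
Answer: {}

Derivation:
Constraint 1 (V + Z = X) on D(V)={3,4,5,7} D(Z)={3,4,7,8} D(X)={3,4,5,6,7,8}: V {3,4,5,7}->{3,4,5}; Z {3,4,7,8}->{3,4}; X {3,4,5,6,7,8}->{6,7,8}
Constraint 2 (X != Z) on D(X)={6,7,8} D(Z)={3,4}: no change
Constraint 3 (X + Z = V) on D(X)={6,7,8} D(Z)={3,4} D(V)={3,4,5}: X {6,7,8}->{}; Z {3,4}->{}; V {3,4,5}->{}
So after constraint 3: D(X) = {}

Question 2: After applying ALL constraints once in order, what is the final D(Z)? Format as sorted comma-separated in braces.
Constraint 1 (V + Z = X) on D(V)={3,4,5,7} D(Z)={3,4,7,8} D(X)={3,4,5,6,7,8}: V {3,4,5,7}->{3,4,5}; Z {3,4,7,8}->{3,4}; X {3,4,5,6,7,8}->{6,7,8}
Constraint 2 (X != Z) on D(X)={6,7,8} D(Z)={3,4}: no change
Constraint 3 (X + Z = V) on D(X)={6,7,8} D(Z)={3,4} D(V)={3,4,5}: X {6,7,8}->{}; Z {3,4}->{}; V {3,4,5}->{}
So after all 3 constraints: D(Z) = {}

Answer: {}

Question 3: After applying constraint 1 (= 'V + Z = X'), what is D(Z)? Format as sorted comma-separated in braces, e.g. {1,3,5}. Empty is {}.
Constraint 1 (V + Z = X) on D(V)={3,4,5,7} D(Z)={3,4,7,8} D(X)={3,4,5,6,7,8}: V {3,4,5,7}->{3,4,5}; Z {3,4,7,8}->{3,4}; X {3,4,5,6,7,8}->{6,7,8}
So after constraint 1: D(Z) = {3,4}

Answer: {3,4}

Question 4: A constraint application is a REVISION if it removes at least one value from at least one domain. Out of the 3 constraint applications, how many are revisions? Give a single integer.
Answer: 2

Derivation:
Constraint 1 (V + Z = X) on D(V)={3,4,5,7} D(Z)={3,4,7,8} D(X)={3,4,5,6,7,8}: V {3,4,5,7}->{3,4,5}; Z {3,4,7,8}->{3,4}; X {3,4,5,6,7,8}->{6,7,8} => REVISION
Constraint 2 (X != Z) on D(X)={6,7,8} D(Z)={3,4}: no change => not a revision
Constraint 3 (X + Z = V) on D(X)={6,7,8} D(Z)={3,4} D(V)={3,4,5}: X {6,7,8}->{}; Z {3,4}->{}; V {3,4,5}->{} => REVISION
Total revisions = 2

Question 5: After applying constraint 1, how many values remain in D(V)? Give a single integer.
Answer: 3

Derivation:
Constraint 1 (V + Z = X) on D(V)={3,4,5,7} D(Z)={3,4,7,8} D(X)={3,4,5,6,7,8}: V {3,4,5,7}->{3,4,5}; Z {3,4,7,8}->{3,4}; X {3,4,5,6,7,8}->{6,7,8}
So after constraint 1: D(V)={3,4,5}, size = 3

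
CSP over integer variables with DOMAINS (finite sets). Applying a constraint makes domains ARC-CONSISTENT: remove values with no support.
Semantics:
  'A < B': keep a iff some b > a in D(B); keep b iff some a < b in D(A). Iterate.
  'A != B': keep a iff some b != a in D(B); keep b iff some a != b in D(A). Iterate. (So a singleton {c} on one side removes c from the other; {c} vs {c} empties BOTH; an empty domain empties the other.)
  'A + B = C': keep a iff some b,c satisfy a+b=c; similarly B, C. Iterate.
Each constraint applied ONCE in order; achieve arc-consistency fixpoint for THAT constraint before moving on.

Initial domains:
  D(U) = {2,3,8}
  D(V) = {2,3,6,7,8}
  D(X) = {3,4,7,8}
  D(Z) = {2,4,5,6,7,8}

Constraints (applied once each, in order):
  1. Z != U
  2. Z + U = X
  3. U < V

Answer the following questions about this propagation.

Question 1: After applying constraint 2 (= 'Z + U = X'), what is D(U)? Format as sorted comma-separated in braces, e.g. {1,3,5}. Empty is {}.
Constraint 1 (Z != U) on D(Z)={2,4,5,6,7,8} D(U)={2,3,8}: no change
Constraint 2 (Z + U = X) on D(Z)={2,4,5,6,7,8} D(U)={2,3,8} D(X)={3,4,7,8}: Z {2,4,5,6,7,8}->{2,4,5,6}; U {2,3,8}->{2,3}; X {3,4,7,8}->{4,7,8}
So after constraint 2: D(U) = {2,3}

Answer: {2,3}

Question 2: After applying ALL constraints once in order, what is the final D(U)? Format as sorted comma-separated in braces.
Answer: {2,3}

Derivation:
Constraint 1 (Z != U) on D(Z)={2,4,5,6,7,8} D(U)={2,3,8}: no change
Constraint 2 (Z + U = X) on D(Z)={2,4,5,6,7,8} D(U)={2,3,8} D(X)={3,4,7,8}: Z {2,4,5,6,7,8}->{2,4,5,6}; U {2,3,8}->{2,3}; X {3,4,7,8}->{4,7,8}
Constraint 3 (U < V) on D(U)={2,3} D(V)={2,3,6,7,8}: V {2,3,6,7,8}->{3,6,7,8}
So after all 3 constraints: D(U) = {2,3}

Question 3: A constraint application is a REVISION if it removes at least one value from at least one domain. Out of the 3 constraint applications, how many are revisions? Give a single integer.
Constraint 1 (Z != U) on D(Z)={2,4,5,6,7,8} D(U)={2,3,8}: no change => not a revision
Constraint 2 (Z + U = X) on D(Z)={2,4,5,6,7,8} D(U)={2,3,8} D(X)={3,4,7,8}: Z {2,4,5,6,7,8}->{2,4,5,6}; U {2,3,8}->{2,3}; X {3,4,7,8}->{4,7,8} => REVISION
Constraint 3 (U < V) on D(U)={2,3} D(V)={2,3,6,7,8}: V {2,3,6,7,8}->{3,6,7,8} => REVISION
Total revisions = 2

Answer: 2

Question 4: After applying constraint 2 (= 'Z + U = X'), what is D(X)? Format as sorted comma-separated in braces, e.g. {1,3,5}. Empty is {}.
Constraint 1 (Z != U) on D(Z)={2,4,5,6,7,8} D(U)={2,3,8}: no change
Constraint 2 (Z + U = X) on D(Z)={2,4,5,6,7,8} D(U)={2,3,8} D(X)={3,4,7,8}: Z {2,4,5,6,7,8}->{2,4,5,6}; U {2,3,8}->{2,3}; X {3,4,7,8}->{4,7,8}
So after constraint 2: D(X) = {4,7,8}

Answer: {4,7,8}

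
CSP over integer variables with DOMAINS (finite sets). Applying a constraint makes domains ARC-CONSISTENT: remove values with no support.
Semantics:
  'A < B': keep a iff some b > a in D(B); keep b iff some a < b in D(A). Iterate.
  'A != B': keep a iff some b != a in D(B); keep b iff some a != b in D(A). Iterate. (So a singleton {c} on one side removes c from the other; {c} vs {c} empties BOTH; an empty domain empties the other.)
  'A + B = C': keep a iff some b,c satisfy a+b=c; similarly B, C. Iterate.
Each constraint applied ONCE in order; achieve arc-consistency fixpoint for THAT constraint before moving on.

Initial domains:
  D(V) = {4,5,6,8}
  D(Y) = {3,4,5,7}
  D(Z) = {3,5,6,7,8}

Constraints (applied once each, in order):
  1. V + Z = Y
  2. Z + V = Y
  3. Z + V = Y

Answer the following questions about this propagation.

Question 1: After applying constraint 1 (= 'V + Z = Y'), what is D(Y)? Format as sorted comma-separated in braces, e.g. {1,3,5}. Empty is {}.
Answer: {7}

Derivation:
Constraint 1 (V + Z = Y) on D(V)={4,5,6,8} D(Z)={3,5,6,7,8} D(Y)={3,4,5,7}: V {4,5,6,8}->{4}; Z {3,5,6,7,8}->{3}; Y {3,4,5,7}->{7}
So after constraint 1: D(Y) = {7}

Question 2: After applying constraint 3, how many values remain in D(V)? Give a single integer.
Constraint 1 (V + Z = Y) on D(V)={4,5,6,8} D(Z)={3,5,6,7,8} D(Y)={3,4,5,7}: V {4,5,6,8}->{4}; Z {3,5,6,7,8}->{3}; Y {3,4,5,7}->{7}
Constraint 2 (Z + V = Y) on D(Z)={3} D(V)={4} D(Y)={7}: no change
Constraint 3 (Z + V = Y) on D(Z)={3} D(V)={4} D(Y)={7}: no change
So after constraint 3: D(V)={4}, size = 1

Answer: 1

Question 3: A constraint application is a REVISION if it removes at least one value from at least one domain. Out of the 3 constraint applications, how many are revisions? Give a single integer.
Answer: 1

Derivation:
Constraint 1 (V + Z = Y) on D(V)={4,5,6,8} D(Z)={3,5,6,7,8} D(Y)={3,4,5,7}: V {4,5,6,8}->{4}; Z {3,5,6,7,8}->{3}; Y {3,4,5,7}->{7} => REVISION
Constraint 2 (Z + V = Y) on D(Z)={3} D(V)={4} D(Y)={7}: no change => not a revision
Constraint 3 (Z + V = Y) on D(Z)={3} D(V)={4} D(Y)={7}: no change => not a revision
Total revisions = 1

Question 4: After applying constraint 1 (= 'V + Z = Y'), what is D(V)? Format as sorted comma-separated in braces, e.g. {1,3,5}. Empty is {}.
Answer: {4}

Derivation:
Constraint 1 (V + Z = Y) on D(V)={4,5,6,8} D(Z)={3,5,6,7,8} D(Y)={3,4,5,7}: V {4,5,6,8}->{4}; Z {3,5,6,7,8}->{3}; Y {3,4,5,7}->{7}
So after constraint 1: D(V) = {4}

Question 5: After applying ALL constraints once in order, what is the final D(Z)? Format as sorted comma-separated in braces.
Constraint 1 (V + Z = Y) on D(V)={4,5,6,8} D(Z)={3,5,6,7,8} D(Y)={3,4,5,7}: V {4,5,6,8}->{4}; Z {3,5,6,7,8}->{3}; Y {3,4,5,7}->{7}
Constraint 2 (Z + V = Y) on D(Z)={3} D(V)={4} D(Y)={7}: no change
Constraint 3 (Z + V = Y) on D(Z)={3} D(V)={4} D(Y)={7}: no change
So after all 3 constraints: D(Z) = {3}

Answer: {3}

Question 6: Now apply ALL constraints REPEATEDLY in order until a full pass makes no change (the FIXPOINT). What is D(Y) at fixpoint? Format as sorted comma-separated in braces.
Answer: {7}

Derivation:
pass 0 (initial): D(Y)={3,4,5,7}
pass 1: V {4,5,6,8}->{4}; Y {3,4,5,7}->{7}; Z {3,5,6,7,8}->{3}
pass 2: no change
Fixpoint after 2 passes: D(Y) = {7}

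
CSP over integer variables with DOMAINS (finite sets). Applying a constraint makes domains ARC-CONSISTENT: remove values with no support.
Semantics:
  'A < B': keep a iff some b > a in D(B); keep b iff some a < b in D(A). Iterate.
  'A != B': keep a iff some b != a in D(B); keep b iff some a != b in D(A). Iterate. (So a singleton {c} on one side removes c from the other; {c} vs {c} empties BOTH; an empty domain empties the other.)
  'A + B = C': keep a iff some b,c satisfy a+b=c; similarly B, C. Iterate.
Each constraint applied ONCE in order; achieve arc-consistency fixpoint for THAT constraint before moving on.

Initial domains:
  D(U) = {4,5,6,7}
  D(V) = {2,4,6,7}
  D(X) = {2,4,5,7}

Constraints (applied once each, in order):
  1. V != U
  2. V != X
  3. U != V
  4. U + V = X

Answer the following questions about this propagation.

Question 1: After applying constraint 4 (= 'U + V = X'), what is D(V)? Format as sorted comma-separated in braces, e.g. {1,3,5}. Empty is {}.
Constraint 1 (V != U) on D(V)={2,4,6,7} D(U)={4,5,6,7}: no change
Constraint 2 (V != X) on D(V)={2,4,6,7} D(X)={2,4,5,7}: no change
Constraint 3 (U != V) on D(U)={4,5,6,7} D(V)={2,4,6,7}: no change
Constraint 4 (U + V = X) on D(U)={4,5,6,7} D(V)={2,4,6,7} D(X)={2,4,5,7}: U {4,5,6,7}->{5}; V {2,4,6,7}->{2}; X {2,4,5,7}->{7}
So after constraint 4: D(V) = {2}

Answer: {2}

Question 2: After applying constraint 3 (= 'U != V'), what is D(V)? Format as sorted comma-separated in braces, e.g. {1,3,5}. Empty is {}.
Constraint 1 (V != U) on D(V)={2,4,6,7} D(U)={4,5,6,7}: no change
Constraint 2 (V != X) on D(V)={2,4,6,7} D(X)={2,4,5,7}: no change
Constraint 3 (U != V) on D(U)={4,5,6,7} D(V)={2,4,6,7}: no change
So after constraint 3: D(V) = {2,4,6,7}

Answer: {2,4,6,7}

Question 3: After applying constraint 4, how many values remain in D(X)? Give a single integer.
Constraint 1 (V != U) on D(V)={2,4,6,7} D(U)={4,5,6,7}: no change
Constraint 2 (V != X) on D(V)={2,4,6,7} D(X)={2,4,5,7}: no change
Constraint 3 (U != V) on D(U)={4,5,6,7} D(V)={2,4,6,7}: no change
Constraint 4 (U + V = X) on D(U)={4,5,6,7} D(V)={2,4,6,7} D(X)={2,4,5,7}: U {4,5,6,7}->{5}; V {2,4,6,7}->{2}; X {2,4,5,7}->{7}
So after constraint 4: D(X)={7}, size = 1

Answer: 1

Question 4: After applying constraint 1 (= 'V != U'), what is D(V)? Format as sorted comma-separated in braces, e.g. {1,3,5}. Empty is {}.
Answer: {2,4,6,7}

Derivation:
Constraint 1 (V != U) on D(V)={2,4,6,7} D(U)={4,5,6,7}: no change
So after constraint 1: D(V) = {2,4,6,7}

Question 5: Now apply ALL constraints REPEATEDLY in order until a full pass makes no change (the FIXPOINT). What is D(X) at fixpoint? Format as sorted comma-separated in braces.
Answer: {7}

Derivation:
pass 0 (initial): D(X)={2,4,5,7}
pass 1: U {4,5,6,7}->{5}; V {2,4,6,7}->{2}; X {2,4,5,7}->{7}
pass 2: no change
Fixpoint after 2 passes: D(X) = {7}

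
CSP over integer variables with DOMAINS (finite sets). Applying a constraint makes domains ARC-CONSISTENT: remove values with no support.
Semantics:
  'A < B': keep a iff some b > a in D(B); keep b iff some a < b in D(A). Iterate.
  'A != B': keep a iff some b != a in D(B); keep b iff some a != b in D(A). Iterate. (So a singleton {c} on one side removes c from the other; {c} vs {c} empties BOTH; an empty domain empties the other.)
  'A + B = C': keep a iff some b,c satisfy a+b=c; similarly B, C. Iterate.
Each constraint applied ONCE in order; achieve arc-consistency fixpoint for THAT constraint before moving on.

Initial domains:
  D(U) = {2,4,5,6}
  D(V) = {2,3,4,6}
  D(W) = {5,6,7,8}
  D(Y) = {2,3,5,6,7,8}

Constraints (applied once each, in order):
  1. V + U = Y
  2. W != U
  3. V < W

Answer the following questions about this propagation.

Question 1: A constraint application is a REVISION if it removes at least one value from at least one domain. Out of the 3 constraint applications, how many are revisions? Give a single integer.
Answer: 1

Derivation:
Constraint 1 (V + U = Y) on D(V)={2,3,4,6} D(U)={2,4,5,6} D(Y)={2,3,5,6,7,8}: Y {2,3,5,6,7,8}->{5,6,7,8} => REVISION
Constraint 2 (W != U) on D(W)={5,6,7,8} D(U)={2,4,5,6}: no change => not a revision
Constraint 3 (V < W) on D(V)={2,3,4,6} D(W)={5,6,7,8}: no change => not a revision
Total revisions = 1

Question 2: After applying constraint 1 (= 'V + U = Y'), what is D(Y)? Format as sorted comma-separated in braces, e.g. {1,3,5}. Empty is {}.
Constraint 1 (V + U = Y) on D(V)={2,3,4,6} D(U)={2,4,5,6} D(Y)={2,3,5,6,7,8}: Y {2,3,5,6,7,8}->{5,6,7,8}
So after constraint 1: D(Y) = {5,6,7,8}

Answer: {5,6,7,8}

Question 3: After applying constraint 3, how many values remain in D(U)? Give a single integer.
Answer: 4

Derivation:
Constraint 1 (V + U = Y) on D(V)={2,3,4,6} D(U)={2,4,5,6} D(Y)={2,3,5,6,7,8}: Y {2,3,5,6,7,8}->{5,6,7,8}
Constraint 2 (W != U) on D(W)={5,6,7,8} D(U)={2,4,5,6}: no change
Constraint 3 (V < W) on D(V)={2,3,4,6} D(W)={5,6,7,8}: no change
So after constraint 3: D(U)={2,4,5,6}, size = 4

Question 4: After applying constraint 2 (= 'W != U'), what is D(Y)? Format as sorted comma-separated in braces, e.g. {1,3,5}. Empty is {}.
Constraint 1 (V + U = Y) on D(V)={2,3,4,6} D(U)={2,4,5,6} D(Y)={2,3,5,6,7,8}: Y {2,3,5,6,7,8}->{5,6,7,8}
Constraint 2 (W != U) on D(W)={5,6,7,8} D(U)={2,4,5,6}: no change
So after constraint 2: D(Y) = {5,6,7,8}

Answer: {5,6,7,8}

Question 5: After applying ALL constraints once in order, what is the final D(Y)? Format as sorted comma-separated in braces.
Answer: {5,6,7,8}

Derivation:
Constraint 1 (V + U = Y) on D(V)={2,3,4,6} D(U)={2,4,5,6} D(Y)={2,3,5,6,7,8}: Y {2,3,5,6,7,8}->{5,6,7,8}
Constraint 2 (W != U) on D(W)={5,6,7,8} D(U)={2,4,5,6}: no change
Constraint 3 (V < W) on D(V)={2,3,4,6} D(W)={5,6,7,8}: no change
So after all 3 constraints: D(Y) = {5,6,7,8}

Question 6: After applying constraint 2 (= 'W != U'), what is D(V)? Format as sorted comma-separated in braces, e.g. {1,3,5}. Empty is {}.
Constraint 1 (V + U = Y) on D(V)={2,3,4,6} D(U)={2,4,5,6} D(Y)={2,3,5,6,7,8}: Y {2,3,5,6,7,8}->{5,6,7,8}
Constraint 2 (W != U) on D(W)={5,6,7,8} D(U)={2,4,5,6}: no change
So after constraint 2: D(V) = {2,3,4,6}

Answer: {2,3,4,6}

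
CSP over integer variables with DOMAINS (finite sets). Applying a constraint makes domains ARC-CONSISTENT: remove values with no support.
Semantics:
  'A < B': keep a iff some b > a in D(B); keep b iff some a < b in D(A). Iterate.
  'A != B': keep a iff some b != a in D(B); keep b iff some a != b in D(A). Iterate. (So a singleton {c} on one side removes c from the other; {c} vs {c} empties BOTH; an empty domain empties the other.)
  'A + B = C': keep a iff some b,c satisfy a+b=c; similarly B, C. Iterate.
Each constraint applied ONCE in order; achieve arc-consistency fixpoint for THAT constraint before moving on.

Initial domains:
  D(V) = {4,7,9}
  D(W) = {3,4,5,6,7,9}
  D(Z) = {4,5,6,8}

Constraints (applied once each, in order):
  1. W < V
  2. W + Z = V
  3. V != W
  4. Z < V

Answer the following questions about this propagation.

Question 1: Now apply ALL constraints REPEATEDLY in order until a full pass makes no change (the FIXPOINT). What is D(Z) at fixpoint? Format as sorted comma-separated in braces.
pass 0 (initial): D(Z)={4,5,6,8}
pass 1: V {4,7,9}->{7,9}; W {3,4,5,6,7,9}->{3,4,5}; Z {4,5,6,8}->{4,5,6}
pass 2: no change
Fixpoint after 2 passes: D(Z) = {4,5,6}

Answer: {4,5,6}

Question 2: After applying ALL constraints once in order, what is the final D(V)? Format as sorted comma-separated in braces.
Answer: {7,9}

Derivation:
Constraint 1 (W < V) on D(W)={3,4,5,6,7,9} D(V)={4,7,9}: W {3,4,5,6,7,9}->{3,4,5,6,7}
Constraint 2 (W + Z = V) on D(W)={3,4,5,6,7} D(Z)={4,5,6,8} D(V)={4,7,9}: W {3,4,5,6,7}->{3,4,5}; Z {4,5,6,8}->{4,5,6}; V {4,7,9}->{7,9}
Constraint 3 (V != W) on D(V)={7,9} D(W)={3,4,5}: no change
Constraint 4 (Z < V) on D(Z)={4,5,6} D(V)={7,9}: no change
So after all 4 constraints: D(V) = {7,9}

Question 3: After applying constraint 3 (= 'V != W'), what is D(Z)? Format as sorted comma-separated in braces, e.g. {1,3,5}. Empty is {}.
Answer: {4,5,6}

Derivation:
Constraint 1 (W < V) on D(W)={3,4,5,6,7,9} D(V)={4,7,9}: W {3,4,5,6,7,9}->{3,4,5,6,7}
Constraint 2 (W + Z = V) on D(W)={3,4,5,6,7} D(Z)={4,5,6,8} D(V)={4,7,9}: W {3,4,5,6,7}->{3,4,5}; Z {4,5,6,8}->{4,5,6}; V {4,7,9}->{7,9}
Constraint 3 (V != W) on D(V)={7,9} D(W)={3,4,5}: no change
So after constraint 3: D(Z) = {4,5,6}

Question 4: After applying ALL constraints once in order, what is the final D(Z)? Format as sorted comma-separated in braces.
Constraint 1 (W < V) on D(W)={3,4,5,6,7,9} D(V)={4,7,9}: W {3,4,5,6,7,9}->{3,4,5,6,7}
Constraint 2 (W + Z = V) on D(W)={3,4,5,6,7} D(Z)={4,5,6,8} D(V)={4,7,9}: W {3,4,5,6,7}->{3,4,5}; Z {4,5,6,8}->{4,5,6}; V {4,7,9}->{7,9}
Constraint 3 (V != W) on D(V)={7,9} D(W)={3,4,5}: no change
Constraint 4 (Z < V) on D(Z)={4,5,6} D(V)={7,9}: no change
So after all 4 constraints: D(Z) = {4,5,6}

Answer: {4,5,6}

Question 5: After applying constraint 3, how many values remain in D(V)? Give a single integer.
Answer: 2

Derivation:
Constraint 1 (W < V) on D(W)={3,4,5,6,7,9} D(V)={4,7,9}: W {3,4,5,6,7,9}->{3,4,5,6,7}
Constraint 2 (W + Z = V) on D(W)={3,4,5,6,7} D(Z)={4,5,6,8} D(V)={4,7,9}: W {3,4,5,6,7}->{3,4,5}; Z {4,5,6,8}->{4,5,6}; V {4,7,9}->{7,9}
Constraint 3 (V != W) on D(V)={7,9} D(W)={3,4,5}: no change
So after constraint 3: D(V)={7,9}, size = 2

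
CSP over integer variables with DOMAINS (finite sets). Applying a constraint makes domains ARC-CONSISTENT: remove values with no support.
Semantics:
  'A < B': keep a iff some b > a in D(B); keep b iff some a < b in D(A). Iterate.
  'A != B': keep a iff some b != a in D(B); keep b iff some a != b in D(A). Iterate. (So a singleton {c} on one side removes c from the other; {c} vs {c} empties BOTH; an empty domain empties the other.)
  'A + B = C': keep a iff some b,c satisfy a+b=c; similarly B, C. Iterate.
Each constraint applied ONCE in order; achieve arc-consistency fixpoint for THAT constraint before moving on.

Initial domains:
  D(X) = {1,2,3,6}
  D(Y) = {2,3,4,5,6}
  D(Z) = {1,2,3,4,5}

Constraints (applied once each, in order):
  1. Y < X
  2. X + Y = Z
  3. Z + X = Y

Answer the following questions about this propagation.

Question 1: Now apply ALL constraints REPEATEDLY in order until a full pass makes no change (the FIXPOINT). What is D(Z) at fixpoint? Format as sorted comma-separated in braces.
Answer: {}

Derivation:
pass 0 (initial): D(Z)={1,2,3,4,5}
pass 1: X {1,2,3,6}->{}; Y {2,3,4,5,6}->{}; Z {1,2,3,4,5}->{}
pass 2: no change
Fixpoint after 2 passes: D(Z) = {}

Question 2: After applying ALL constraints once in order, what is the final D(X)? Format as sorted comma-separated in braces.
Answer: {}

Derivation:
Constraint 1 (Y < X) on D(Y)={2,3,4,5,6} D(X)={1,2,3,6}: Y {2,3,4,5,6}->{2,3,4,5}; X {1,2,3,6}->{3,6}
Constraint 2 (X + Y = Z) on D(X)={3,6} D(Y)={2,3,4,5} D(Z)={1,2,3,4,5}: X {3,6}->{3}; Y {2,3,4,5}->{2}; Z {1,2,3,4,5}->{5}
Constraint 3 (Z + X = Y) on D(Z)={5} D(X)={3} D(Y)={2}: Z {5}->{}; X {3}->{}; Y {2}->{}
So after all 3 constraints: D(X) = {}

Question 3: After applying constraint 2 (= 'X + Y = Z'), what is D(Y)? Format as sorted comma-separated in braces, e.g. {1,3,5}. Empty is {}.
Constraint 1 (Y < X) on D(Y)={2,3,4,5,6} D(X)={1,2,3,6}: Y {2,3,4,5,6}->{2,3,4,5}; X {1,2,3,6}->{3,6}
Constraint 2 (X + Y = Z) on D(X)={3,6} D(Y)={2,3,4,5} D(Z)={1,2,3,4,5}: X {3,6}->{3}; Y {2,3,4,5}->{2}; Z {1,2,3,4,5}->{5}
So after constraint 2: D(Y) = {2}

Answer: {2}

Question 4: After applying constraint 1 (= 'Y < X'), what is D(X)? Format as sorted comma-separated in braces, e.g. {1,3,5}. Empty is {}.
Answer: {3,6}

Derivation:
Constraint 1 (Y < X) on D(Y)={2,3,4,5,6} D(X)={1,2,3,6}: Y {2,3,4,5,6}->{2,3,4,5}; X {1,2,3,6}->{3,6}
So after constraint 1: D(X) = {3,6}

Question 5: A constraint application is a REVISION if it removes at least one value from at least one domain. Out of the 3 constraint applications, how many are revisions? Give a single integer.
Constraint 1 (Y < X) on D(Y)={2,3,4,5,6} D(X)={1,2,3,6}: Y {2,3,4,5,6}->{2,3,4,5}; X {1,2,3,6}->{3,6} => REVISION
Constraint 2 (X + Y = Z) on D(X)={3,6} D(Y)={2,3,4,5} D(Z)={1,2,3,4,5}: X {3,6}->{3}; Y {2,3,4,5}->{2}; Z {1,2,3,4,5}->{5} => REVISION
Constraint 3 (Z + X = Y) on D(Z)={5} D(X)={3} D(Y)={2}: Z {5}->{}; X {3}->{}; Y {2}->{} => REVISION
Total revisions = 3

Answer: 3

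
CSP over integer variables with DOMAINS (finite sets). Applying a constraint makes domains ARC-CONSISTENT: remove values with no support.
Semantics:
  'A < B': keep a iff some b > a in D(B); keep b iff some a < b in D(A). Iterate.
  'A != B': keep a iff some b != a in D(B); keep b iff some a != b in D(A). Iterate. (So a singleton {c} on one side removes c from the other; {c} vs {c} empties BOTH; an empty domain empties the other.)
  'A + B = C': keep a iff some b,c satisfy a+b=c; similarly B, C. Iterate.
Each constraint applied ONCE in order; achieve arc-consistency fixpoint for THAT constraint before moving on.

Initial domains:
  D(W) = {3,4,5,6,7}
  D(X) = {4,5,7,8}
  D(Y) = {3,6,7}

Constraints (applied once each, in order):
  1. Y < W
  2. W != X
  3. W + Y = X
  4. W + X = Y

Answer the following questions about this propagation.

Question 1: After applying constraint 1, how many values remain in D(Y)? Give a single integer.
Answer: 2

Derivation:
Constraint 1 (Y < W) on D(Y)={3,6,7} D(W)={3,4,5,6,7}: Y {3,6,7}->{3,6}; W {3,4,5,6,7}->{4,5,6,7}
So after constraint 1: D(Y)={3,6}, size = 2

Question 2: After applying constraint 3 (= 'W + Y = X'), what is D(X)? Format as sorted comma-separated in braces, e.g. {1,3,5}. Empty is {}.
Constraint 1 (Y < W) on D(Y)={3,6,7} D(W)={3,4,5,6,7}: Y {3,6,7}->{3,6}; W {3,4,5,6,7}->{4,5,6,7}
Constraint 2 (W != X) on D(W)={4,5,6,7} D(X)={4,5,7,8}: no change
Constraint 3 (W + Y = X) on D(W)={4,5,6,7} D(Y)={3,6} D(X)={4,5,7,8}: W {4,5,6,7}->{4,5}; Y {3,6}->{3}; X {4,5,7,8}->{7,8}
So after constraint 3: D(X) = {7,8}

Answer: {7,8}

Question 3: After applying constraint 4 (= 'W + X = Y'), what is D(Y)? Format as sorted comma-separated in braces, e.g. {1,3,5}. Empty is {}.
Answer: {}

Derivation:
Constraint 1 (Y < W) on D(Y)={3,6,7} D(W)={3,4,5,6,7}: Y {3,6,7}->{3,6}; W {3,4,5,6,7}->{4,5,6,7}
Constraint 2 (W != X) on D(W)={4,5,6,7} D(X)={4,5,7,8}: no change
Constraint 3 (W + Y = X) on D(W)={4,5,6,7} D(Y)={3,6} D(X)={4,5,7,8}: W {4,5,6,7}->{4,5}; Y {3,6}->{3}; X {4,5,7,8}->{7,8}
Constraint 4 (W + X = Y) on D(W)={4,5} D(X)={7,8} D(Y)={3}: W {4,5}->{}; X {7,8}->{}; Y {3}->{}
So after constraint 4: D(Y) = {}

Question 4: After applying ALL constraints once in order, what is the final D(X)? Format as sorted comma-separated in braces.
Constraint 1 (Y < W) on D(Y)={3,6,7} D(W)={3,4,5,6,7}: Y {3,6,7}->{3,6}; W {3,4,5,6,7}->{4,5,6,7}
Constraint 2 (W != X) on D(W)={4,5,6,7} D(X)={4,5,7,8}: no change
Constraint 3 (W + Y = X) on D(W)={4,5,6,7} D(Y)={3,6} D(X)={4,5,7,8}: W {4,5,6,7}->{4,5}; Y {3,6}->{3}; X {4,5,7,8}->{7,8}
Constraint 4 (W + X = Y) on D(W)={4,5} D(X)={7,8} D(Y)={3}: W {4,5}->{}; X {7,8}->{}; Y {3}->{}
So after all 4 constraints: D(X) = {}

Answer: {}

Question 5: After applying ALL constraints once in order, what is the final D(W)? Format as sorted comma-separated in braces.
Answer: {}

Derivation:
Constraint 1 (Y < W) on D(Y)={3,6,7} D(W)={3,4,5,6,7}: Y {3,6,7}->{3,6}; W {3,4,5,6,7}->{4,5,6,7}
Constraint 2 (W != X) on D(W)={4,5,6,7} D(X)={4,5,7,8}: no change
Constraint 3 (W + Y = X) on D(W)={4,5,6,7} D(Y)={3,6} D(X)={4,5,7,8}: W {4,5,6,7}->{4,5}; Y {3,6}->{3}; X {4,5,7,8}->{7,8}
Constraint 4 (W + X = Y) on D(W)={4,5} D(X)={7,8} D(Y)={3}: W {4,5}->{}; X {7,8}->{}; Y {3}->{}
So after all 4 constraints: D(W) = {}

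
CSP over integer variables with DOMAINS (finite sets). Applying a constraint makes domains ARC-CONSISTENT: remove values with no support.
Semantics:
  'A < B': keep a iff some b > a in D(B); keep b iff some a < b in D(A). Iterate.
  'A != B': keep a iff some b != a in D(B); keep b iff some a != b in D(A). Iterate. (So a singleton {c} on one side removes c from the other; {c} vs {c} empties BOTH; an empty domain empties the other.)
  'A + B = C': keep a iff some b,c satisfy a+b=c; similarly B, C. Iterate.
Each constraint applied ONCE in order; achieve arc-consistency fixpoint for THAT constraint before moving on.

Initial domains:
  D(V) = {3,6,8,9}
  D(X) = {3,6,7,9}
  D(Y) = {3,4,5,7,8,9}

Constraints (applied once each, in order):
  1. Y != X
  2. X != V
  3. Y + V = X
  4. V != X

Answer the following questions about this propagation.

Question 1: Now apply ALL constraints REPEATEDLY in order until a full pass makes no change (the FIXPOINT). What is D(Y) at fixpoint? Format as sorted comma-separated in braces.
Answer: {3,4}

Derivation:
pass 0 (initial): D(Y)={3,4,5,7,8,9}
pass 1: V {3,6,8,9}->{3,6}; X {3,6,7,9}->{6,7,9}; Y {3,4,5,7,8,9}->{3,4}
pass 2: no change
Fixpoint after 2 passes: D(Y) = {3,4}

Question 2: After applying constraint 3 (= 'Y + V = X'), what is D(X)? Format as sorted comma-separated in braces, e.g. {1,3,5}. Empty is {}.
Answer: {6,7,9}

Derivation:
Constraint 1 (Y != X) on D(Y)={3,4,5,7,8,9} D(X)={3,6,7,9}: no change
Constraint 2 (X != V) on D(X)={3,6,7,9} D(V)={3,6,8,9}: no change
Constraint 3 (Y + V = X) on D(Y)={3,4,5,7,8,9} D(V)={3,6,8,9} D(X)={3,6,7,9}: Y {3,4,5,7,8,9}->{3,4}; V {3,6,8,9}->{3,6}; X {3,6,7,9}->{6,7,9}
So after constraint 3: D(X) = {6,7,9}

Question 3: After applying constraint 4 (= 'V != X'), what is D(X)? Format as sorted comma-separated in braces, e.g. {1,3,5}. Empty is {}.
Constraint 1 (Y != X) on D(Y)={3,4,5,7,8,9} D(X)={3,6,7,9}: no change
Constraint 2 (X != V) on D(X)={3,6,7,9} D(V)={3,6,8,9}: no change
Constraint 3 (Y + V = X) on D(Y)={3,4,5,7,8,9} D(V)={3,6,8,9} D(X)={3,6,7,9}: Y {3,4,5,7,8,9}->{3,4}; V {3,6,8,9}->{3,6}; X {3,6,7,9}->{6,7,9}
Constraint 4 (V != X) on D(V)={3,6} D(X)={6,7,9}: no change
So after constraint 4: D(X) = {6,7,9}

Answer: {6,7,9}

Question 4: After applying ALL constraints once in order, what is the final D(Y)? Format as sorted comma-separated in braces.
Constraint 1 (Y != X) on D(Y)={3,4,5,7,8,9} D(X)={3,6,7,9}: no change
Constraint 2 (X != V) on D(X)={3,6,7,9} D(V)={3,6,8,9}: no change
Constraint 3 (Y + V = X) on D(Y)={3,4,5,7,8,9} D(V)={3,6,8,9} D(X)={3,6,7,9}: Y {3,4,5,7,8,9}->{3,4}; V {3,6,8,9}->{3,6}; X {3,6,7,9}->{6,7,9}
Constraint 4 (V != X) on D(V)={3,6} D(X)={6,7,9}: no change
So after all 4 constraints: D(Y) = {3,4}

Answer: {3,4}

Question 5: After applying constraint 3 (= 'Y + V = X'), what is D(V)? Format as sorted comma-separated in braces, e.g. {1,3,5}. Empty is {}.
Answer: {3,6}

Derivation:
Constraint 1 (Y != X) on D(Y)={3,4,5,7,8,9} D(X)={3,6,7,9}: no change
Constraint 2 (X != V) on D(X)={3,6,7,9} D(V)={3,6,8,9}: no change
Constraint 3 (Y + V = X) on D(Y)={3,4,5,7,8,9} D(V)={3,6,8,9} D(X)={3,6,7,9}: Y {3,4,5,7,8,9}->{3,4}; V {3,6,8,9}->{3,6}; X {3,6,7,9}->{6,7,9}
So after constraint 3: D(V) = {3,6}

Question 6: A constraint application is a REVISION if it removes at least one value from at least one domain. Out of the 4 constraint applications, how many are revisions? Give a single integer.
Constraint 1 (Y != X) on D(Y)={3,4,5,7,8,9} D(X)={3,6,7,9}: no change => not a revision
Constraint 2 (X != V) on D(X)={3,6,7,9} D(V)={3,6,8,9}: no change => not a revision
Constraint 3 (Y + V = X) on D(Y)={3,4,5,7,8,9} D(V)={3,6,8,9} D(X)={3,6,7,9}: Y {3,4,5,7,8,9}->{3,4}; V {3,6,8,9}->{3,6}; X {3,6,7,9}->{6,7,9} => REVISION
Constraint 4 (V != X) on D(V)={3,6} D(X)={6,7,9}: no change => not a revision
Total revisions = 1

Answer: 1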